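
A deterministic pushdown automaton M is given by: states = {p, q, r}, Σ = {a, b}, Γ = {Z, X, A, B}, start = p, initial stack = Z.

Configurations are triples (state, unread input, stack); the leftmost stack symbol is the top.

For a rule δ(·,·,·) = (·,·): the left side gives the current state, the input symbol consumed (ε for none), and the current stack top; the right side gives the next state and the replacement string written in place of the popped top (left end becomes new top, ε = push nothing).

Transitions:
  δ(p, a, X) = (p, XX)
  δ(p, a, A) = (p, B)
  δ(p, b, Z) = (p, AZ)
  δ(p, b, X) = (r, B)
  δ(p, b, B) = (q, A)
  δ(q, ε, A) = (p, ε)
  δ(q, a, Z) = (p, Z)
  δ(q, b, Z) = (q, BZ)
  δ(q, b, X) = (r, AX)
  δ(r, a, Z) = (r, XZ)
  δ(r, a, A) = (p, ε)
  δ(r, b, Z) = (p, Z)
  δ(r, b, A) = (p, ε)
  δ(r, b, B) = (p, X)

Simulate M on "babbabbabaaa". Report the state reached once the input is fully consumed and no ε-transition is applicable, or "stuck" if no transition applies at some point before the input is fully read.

(p, babbabbabaaa, Z)
  read b, top Z: go to p, push AZ → (p, abbabbabaaa, AZ)
  read a, top A: go to p, push B → (p, bbabbabaaa, BZ)
  read b, top B: go to q, push A → (q, babbabaaa, AZ)
  ε-move, top A: go to p, push ε → (p, babbabaaa, Z)
  read b, top Z: go to p, push AZ → (p, abbabaaa, AZ)
  read a, top A: go to p, push B → (p, bbabaaa, BZ)
  read b, top B: go to q, push A → (q, babaaa, AZ)
  ε-move, top A: go to p, push ε → (p, babaaa, Z)
  read b, top Z: go to p, push AZ → (p, abaaa, AZ)
  read a, top A: go to p, push B → (p, baaa, BZ)
  read b, top B: go to q, push A → (q, aaa, AZ)
  ε-move, top A: go to p, push ε → (p, aaa, Z)
No transition for (p, a, top Z); M blocks with input aaa remaining.

stuck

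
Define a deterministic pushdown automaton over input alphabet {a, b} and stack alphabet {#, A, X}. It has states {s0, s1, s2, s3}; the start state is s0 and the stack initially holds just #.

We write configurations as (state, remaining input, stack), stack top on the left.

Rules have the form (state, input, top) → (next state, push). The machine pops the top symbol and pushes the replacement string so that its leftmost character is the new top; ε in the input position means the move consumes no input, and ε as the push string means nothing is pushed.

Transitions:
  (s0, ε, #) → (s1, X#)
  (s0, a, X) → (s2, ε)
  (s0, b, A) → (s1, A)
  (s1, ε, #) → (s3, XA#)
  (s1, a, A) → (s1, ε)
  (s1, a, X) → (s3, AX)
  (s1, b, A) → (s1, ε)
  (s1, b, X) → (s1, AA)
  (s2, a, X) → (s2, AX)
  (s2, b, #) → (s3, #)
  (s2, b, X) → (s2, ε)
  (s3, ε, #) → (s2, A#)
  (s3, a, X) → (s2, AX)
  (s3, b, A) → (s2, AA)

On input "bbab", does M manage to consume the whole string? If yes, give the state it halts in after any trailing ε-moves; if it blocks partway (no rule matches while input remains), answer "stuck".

stuck

(s0, bbab, #)
  ε-move, top #: go to s1, push X# → (s1, bbab, X#)
  read b, top X: go to s1, push AA → (s1, bab, AA#)
  read b, top A: go to s1, push ε → (s1, ab, A#)
  read a, top A: go to s1, push ε → (s1, b, #)
  ε-move, top #: go to s3, push XA# → (s3, b, XA#)
No transition for (s3, b, top X); M blocks with input b remaining.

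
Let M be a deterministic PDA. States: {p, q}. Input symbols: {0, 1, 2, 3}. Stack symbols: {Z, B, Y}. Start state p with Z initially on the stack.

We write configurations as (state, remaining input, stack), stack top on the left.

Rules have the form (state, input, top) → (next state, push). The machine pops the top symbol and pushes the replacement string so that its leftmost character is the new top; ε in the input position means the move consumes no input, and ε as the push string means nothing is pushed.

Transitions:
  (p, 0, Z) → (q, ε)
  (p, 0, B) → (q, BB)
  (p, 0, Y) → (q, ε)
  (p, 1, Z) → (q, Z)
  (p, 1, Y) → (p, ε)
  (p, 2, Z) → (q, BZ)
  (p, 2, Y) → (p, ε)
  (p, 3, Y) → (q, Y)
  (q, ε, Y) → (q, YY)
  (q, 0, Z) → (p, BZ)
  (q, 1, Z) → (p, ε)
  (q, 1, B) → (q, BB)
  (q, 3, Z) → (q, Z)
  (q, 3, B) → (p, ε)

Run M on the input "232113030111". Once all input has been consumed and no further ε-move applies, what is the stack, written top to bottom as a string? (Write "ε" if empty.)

(p, 232113030111, Z)
  read 2, top Z: go to q, push BZ → (q, 32113030111, BZ)
  read 3, top B: go to p, push ε → (p, 2113030111, Z)
  read 2, top Z: go to q, push BZ → (q, 113030111, BZ)
  read 1, top B: go to q, push BB → (q, 13030111, BBZ)
  read 1, top B: go to q, push BB → (q, 3030111, BBBZ)
  read 3, top B: go to p, push ε → (p, 030111, BBZ)
  read 0, top B: go to q, push BB → (q, 30111, BBBZ)
  read 3, top B: go to p, push ε → (p, 0111, BBZ)
  read 0, top B: go to q, push BB → (q, 111, BBBZ)
  read 1, top B: go to q, push BB → (q, 11, BBBBZ)
  read 1, top B: go to q, push BB → (q, 1, BBBBBZ)
  read 1, top B: go to q, push BB → (q, ε, BBBBBBZ)
All input consumed in state q with stack BBBBBBZ.

BBBBBBZ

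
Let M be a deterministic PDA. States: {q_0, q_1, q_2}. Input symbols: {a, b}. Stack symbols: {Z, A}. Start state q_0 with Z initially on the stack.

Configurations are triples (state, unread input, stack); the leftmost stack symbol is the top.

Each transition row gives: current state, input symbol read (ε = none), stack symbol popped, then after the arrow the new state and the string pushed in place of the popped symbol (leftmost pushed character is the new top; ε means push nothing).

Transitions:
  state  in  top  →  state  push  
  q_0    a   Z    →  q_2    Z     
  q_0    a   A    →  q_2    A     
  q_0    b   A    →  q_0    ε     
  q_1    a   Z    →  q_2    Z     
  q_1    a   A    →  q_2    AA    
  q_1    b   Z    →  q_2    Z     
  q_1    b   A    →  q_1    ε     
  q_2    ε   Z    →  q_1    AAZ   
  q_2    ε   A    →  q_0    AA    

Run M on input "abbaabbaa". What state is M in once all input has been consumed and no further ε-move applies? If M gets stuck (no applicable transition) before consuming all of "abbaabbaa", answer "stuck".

(q_0, abbaabbaa, Z)
  read a, top Z: go to q_2, push Z → (q_2, bbaabbaa, Z)
  ε-move, top Z: go to q_1, push AAZ → (q_1, bbaabbaa, AAZ)
  read b, top A: go to q_1, push ε → (q_1, baabbaa, AZ)
  read b, top A: go to q_1, push ε → (q_1, aabbaa, Z)
  read a, top Z: go to q_2, push Z → (q_2, abbaa, Z)
  ε-move, top Z: go to q_1, push AAZ → (q_1, abbaa, AAZ)
  read a, top A: go to q_2, push AA → (q_2, bbaa, AAAZ)
  ε-move, top A: go to q_0, push AA → (q_0, bbaa, AAAAZ)
  read b, top A: go to q_0, push ε → (q_0, baa, AAAZ)
  read b, top A: go to q_0, push ε → (q_0, aa, AAZ)
  read a, top A: go to q_2, push A → (q_2, a, AAZ)
  ε-move, top A: go to q_0, push AA → (q_0, a, AAAZ)
  read a, top A: go to q_2, push A → (q_2, ε, AAAZ)
  ε-move, top A: go to q_0, push AA → (q_0, ε, AAAAZ)
All input consumed; M is in state q_0.

q_0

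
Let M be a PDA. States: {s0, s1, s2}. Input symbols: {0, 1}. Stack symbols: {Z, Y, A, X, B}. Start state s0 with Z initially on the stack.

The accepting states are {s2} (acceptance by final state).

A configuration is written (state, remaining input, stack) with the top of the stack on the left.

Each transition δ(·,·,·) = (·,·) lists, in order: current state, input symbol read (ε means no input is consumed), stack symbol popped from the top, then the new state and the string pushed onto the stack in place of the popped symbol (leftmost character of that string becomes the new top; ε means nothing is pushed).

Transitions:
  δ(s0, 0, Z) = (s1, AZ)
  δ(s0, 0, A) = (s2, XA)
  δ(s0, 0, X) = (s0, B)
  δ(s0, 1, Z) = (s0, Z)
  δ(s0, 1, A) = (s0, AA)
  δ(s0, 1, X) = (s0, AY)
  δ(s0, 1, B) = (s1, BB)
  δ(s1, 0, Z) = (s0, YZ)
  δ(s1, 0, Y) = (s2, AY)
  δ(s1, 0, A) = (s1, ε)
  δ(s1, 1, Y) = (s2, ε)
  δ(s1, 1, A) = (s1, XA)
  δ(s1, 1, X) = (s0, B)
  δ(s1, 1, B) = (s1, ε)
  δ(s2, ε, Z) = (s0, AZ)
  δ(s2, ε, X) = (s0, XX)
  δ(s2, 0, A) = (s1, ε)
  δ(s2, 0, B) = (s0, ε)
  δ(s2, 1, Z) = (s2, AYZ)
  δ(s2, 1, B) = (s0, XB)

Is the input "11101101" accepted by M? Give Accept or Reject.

No computation consumes all input and reaches a final state.

Reject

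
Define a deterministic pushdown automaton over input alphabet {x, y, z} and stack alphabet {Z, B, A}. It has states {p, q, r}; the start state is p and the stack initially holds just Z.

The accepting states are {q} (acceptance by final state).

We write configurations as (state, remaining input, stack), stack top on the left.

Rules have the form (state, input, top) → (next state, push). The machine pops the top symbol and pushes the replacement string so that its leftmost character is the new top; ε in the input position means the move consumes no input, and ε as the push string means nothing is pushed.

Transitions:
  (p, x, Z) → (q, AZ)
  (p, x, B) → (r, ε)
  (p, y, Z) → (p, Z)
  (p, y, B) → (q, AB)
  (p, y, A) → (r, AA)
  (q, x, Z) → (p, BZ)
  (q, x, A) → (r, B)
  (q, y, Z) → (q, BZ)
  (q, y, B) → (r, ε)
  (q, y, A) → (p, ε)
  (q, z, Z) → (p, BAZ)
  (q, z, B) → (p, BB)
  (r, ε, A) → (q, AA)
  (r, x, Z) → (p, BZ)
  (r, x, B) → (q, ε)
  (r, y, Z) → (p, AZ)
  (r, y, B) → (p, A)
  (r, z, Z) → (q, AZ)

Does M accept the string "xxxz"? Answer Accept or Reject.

(p, xxxz, Z)
  read x, top Z: go to q, push AZ → (q, xxz, AZ)
  read x, top A: go to r, push B → (r, xz, BZ)
  read x, top B: go to q, push ε → (q, z, Z)
  read z, top Z: go to p, push BAZ → (p, ε, BAZ)
All input consumed; state p ∉ F and no further ε-move applies.

Reject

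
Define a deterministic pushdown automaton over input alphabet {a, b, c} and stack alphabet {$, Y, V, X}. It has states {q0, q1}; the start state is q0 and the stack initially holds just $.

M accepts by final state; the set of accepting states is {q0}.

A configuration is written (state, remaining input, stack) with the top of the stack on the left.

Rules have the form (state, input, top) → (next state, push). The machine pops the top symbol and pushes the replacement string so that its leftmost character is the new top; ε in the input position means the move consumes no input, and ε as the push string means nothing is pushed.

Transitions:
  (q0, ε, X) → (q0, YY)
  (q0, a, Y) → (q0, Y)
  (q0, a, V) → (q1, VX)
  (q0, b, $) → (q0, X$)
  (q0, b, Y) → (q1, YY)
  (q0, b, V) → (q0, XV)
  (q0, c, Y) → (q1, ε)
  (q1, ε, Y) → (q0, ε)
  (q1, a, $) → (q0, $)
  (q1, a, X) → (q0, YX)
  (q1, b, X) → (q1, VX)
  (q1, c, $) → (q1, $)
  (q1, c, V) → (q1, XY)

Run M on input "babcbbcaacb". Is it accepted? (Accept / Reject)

(q0, babcbbcaacb, $)
  read b, top $: go to q0, push X$ → (q0, abcbbcaacb, X$)
  ε-move, top X: go to q0, push YY → (q0, abcbbcaacb, YY$)
  read a, top Y: go to q0, push Y → (q0, bcbbcaacb, YY$)
  read b, top Y: go to q1, push YY → (q1, cbbcaacb, YYY$)
  ε-move, top Y: go to q0, push ε → (q0, cbbcaacb, YY$)
  read c, top Y: go to q1, push ε → (q1, bbcaacb, Y$)
  ε-move, top Y: go to q0, push ε → (q0, bbcaacb, $)
  read b, top $: go to q0, push X$ → (q0, bcaacb, X$)
  ε-move, top X: go to q0, push YY → (q0, bcaacb, YY$)
  read b, top Y: go to q1, push YY → (q1, caacb, YYY$)
  ε-move, top Y: go to q0, push ε → (q0, caacb, YY$)
  read c, top Y: go to q1, push ε → (q1, aacb, Y$)
  ε-move, top Y: go to q0, push ε → (q0, aacb, $)
No transition applies at (q0, aacb, $); input not fully consumed.

Reject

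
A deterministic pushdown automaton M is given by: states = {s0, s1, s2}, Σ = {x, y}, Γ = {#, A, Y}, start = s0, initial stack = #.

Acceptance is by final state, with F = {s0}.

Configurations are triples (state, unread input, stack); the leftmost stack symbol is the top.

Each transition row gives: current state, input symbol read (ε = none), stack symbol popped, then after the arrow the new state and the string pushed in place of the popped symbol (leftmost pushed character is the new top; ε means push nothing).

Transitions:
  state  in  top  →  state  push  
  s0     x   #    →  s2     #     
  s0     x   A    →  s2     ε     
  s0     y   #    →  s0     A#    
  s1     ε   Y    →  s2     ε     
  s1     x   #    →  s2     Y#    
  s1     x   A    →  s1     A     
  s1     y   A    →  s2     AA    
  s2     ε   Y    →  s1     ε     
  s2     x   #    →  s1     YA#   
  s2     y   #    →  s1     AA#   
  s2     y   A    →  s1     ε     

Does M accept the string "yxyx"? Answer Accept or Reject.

(s0, yxyx, #)
  read y, top #: go to s0, push A# → (s0, xyx, A#)
  read x, top A: go to s2, push ε → (s2, yx, #)
  read y, top #: go to s1, push AA# → (s1, x, AA#)
  read x, top A: go to s1, push A → (s1, ε, AA#)
All input consumed; state s1 ∉ F and no further ε-move applies.

Reject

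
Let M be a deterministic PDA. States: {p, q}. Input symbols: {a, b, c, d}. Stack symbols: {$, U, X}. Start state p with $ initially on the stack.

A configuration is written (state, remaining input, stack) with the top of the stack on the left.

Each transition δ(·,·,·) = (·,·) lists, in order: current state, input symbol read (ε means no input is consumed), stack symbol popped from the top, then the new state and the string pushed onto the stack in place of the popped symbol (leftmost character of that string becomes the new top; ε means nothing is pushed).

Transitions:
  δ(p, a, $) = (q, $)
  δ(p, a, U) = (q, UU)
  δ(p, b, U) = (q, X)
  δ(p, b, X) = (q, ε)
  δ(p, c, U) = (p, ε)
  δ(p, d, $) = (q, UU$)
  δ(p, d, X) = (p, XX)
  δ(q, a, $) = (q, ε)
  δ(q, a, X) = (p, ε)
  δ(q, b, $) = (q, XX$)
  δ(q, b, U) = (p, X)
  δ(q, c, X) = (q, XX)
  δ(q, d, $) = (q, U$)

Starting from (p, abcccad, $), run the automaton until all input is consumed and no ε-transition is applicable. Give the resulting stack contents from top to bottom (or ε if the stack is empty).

(p, abcccad, $)
  read a, top $: go to q, push $ → (q, bcccad, $)
  read b, top $: go to q, push XX$ → (q, cccad, XX$)
  read c, top X: go to q, push XX → (q, ccad, XXX$)
  read c, top X: go to q, push XX → (q, cad, XXXX$)
  read c, top X: go to q, push XX → (q, ad, XXXXX$)
  read a, top X: go to p, push ε → (p, d, XXXX$)
  read d, top X: go to p, push XX → (p, ε, XXXXX$)
All input consumed in state p with stack XXXXX$.

XXXXX$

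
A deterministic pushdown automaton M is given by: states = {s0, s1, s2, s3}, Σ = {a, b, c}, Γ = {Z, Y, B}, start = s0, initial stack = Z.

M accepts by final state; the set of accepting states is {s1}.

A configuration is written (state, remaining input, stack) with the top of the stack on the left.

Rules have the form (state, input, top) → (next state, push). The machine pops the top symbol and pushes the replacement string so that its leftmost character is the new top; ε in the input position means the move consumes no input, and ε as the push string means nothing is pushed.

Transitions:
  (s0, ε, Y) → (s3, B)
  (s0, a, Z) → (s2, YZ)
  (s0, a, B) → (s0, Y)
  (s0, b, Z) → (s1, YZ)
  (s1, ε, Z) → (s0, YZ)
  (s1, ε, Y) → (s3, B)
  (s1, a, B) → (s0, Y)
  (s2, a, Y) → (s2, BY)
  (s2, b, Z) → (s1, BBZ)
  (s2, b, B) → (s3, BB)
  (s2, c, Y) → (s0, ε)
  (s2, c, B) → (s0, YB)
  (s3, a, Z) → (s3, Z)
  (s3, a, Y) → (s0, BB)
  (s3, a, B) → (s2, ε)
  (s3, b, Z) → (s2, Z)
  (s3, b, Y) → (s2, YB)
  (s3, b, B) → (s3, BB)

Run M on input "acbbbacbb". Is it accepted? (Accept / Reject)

(s0, acbbbacbb, Z)
  read a, top Z: go to s2, push YZ → (s2, cbbbacbb, YZ)
  read c, top Y: go to s0, push ε → (s0, bbbacbb, Z)
  read b, top Z: go to s1, push YZ → (s1, bbacbb, YZ)
  ε-move, top Y: go to s3, push B → (s3, bbacbb, BZ)
  read b, top B: go to s3, push BB → (s3, bacbb, BBZ)
  read b, top B: go to s3, push BB → (s3, acbb, BBBZ)
  read a, top B: go to s2, push ε → (s2, cbb, BBZ)
  read c, top B: go to s0, push YB → (s0, bb, YBBZ)
  ε-move, top Y: go to s3, push B → (s3, bb, BBBZ)
  read b, top B: go to s3, push BB → (s3, b, BBBBZ)
  read b, top B: go to s3, push BB → (s3, ε, BBBBBZ)
All input consumed; state s3 ∉ F and no further ε-move applies.

Reject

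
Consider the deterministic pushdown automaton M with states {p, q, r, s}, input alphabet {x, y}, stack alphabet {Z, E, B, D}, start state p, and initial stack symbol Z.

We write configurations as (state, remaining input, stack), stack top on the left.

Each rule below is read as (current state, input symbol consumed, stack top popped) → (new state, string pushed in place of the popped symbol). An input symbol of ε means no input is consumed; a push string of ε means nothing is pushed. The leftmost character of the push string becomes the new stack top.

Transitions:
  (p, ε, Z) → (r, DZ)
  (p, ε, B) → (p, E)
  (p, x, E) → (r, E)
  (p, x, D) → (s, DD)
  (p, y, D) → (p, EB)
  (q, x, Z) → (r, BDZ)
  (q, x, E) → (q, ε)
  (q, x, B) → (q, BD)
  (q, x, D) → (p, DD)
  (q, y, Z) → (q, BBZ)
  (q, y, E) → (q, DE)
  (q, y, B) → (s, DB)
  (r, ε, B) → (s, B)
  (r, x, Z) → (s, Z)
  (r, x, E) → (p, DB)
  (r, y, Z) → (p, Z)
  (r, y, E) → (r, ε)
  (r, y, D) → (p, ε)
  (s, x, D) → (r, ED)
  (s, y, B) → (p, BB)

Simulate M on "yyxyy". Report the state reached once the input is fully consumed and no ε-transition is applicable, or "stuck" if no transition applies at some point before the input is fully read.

(p, yyxyy, Z)
  ε-move, top Z: go to r, push DZ → (r, yyxyy, DZ)
  read y, top D: go to p, push ε → (p, yxyy, Z)
  ε-move, top Z: go to r, push DZ → (r, yxyy, DZ)
  read y, top D: go to p, push ε → (p, xyy, Z)
  ε-move, top Z: go to r, push DZ → (r, xyy, DZ)
No transition for (r, x, top D); M blocks with input xyy remaining.

stuck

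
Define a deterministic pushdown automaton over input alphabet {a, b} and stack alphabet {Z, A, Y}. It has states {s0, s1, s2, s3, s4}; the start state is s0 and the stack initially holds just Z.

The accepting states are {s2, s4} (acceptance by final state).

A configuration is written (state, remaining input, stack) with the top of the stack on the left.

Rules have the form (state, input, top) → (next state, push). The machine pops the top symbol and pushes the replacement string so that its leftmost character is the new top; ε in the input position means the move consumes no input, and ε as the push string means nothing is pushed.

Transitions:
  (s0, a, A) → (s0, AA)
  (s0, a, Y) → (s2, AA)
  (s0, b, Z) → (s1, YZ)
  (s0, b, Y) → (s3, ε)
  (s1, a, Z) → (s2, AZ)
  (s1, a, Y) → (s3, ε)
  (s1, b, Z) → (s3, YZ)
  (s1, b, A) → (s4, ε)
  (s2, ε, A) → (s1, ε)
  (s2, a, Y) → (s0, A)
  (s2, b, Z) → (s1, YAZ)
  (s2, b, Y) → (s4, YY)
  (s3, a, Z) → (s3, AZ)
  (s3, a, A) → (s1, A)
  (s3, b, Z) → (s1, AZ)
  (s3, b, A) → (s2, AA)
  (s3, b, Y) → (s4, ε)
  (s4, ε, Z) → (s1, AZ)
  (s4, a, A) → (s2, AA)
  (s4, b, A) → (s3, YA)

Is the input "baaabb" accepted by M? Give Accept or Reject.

(s0, baaabb, Z)
  read b, top Z: go to s1, push YZ → (s1, aaabb, YZ)
  read a, top Y: go to s3, push ε → (s3, aabb, Z)
  read a, top Z: go to s3, push AZ → (s3, abb, AZ)
  read a, top A: go to s1, push A → (s1, bb, AZ)
  read b, top A: go to s4, push ε → (s4, b, Z)
  ε-move, top Z: go to s1, push AZ → (s1, b, AZ)
  read b, top A: go to s4, push ε → (s4, ε, Z)
All input consumed; state s4 ∈ F.

Accept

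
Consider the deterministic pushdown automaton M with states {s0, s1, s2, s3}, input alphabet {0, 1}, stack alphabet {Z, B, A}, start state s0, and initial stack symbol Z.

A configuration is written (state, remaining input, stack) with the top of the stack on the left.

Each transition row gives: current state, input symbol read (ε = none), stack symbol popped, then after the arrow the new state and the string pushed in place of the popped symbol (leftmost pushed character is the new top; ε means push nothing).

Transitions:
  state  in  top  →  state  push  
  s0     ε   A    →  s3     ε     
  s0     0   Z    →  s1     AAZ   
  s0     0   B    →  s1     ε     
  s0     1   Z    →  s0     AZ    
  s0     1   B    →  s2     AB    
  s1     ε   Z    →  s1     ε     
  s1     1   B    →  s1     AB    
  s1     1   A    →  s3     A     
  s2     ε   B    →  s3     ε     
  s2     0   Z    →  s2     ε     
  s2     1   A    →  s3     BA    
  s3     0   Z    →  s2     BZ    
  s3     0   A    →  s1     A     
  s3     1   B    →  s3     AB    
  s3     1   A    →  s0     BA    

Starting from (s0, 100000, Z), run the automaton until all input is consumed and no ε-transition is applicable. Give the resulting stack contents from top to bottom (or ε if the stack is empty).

(s0, 100000, Z)
  read 1, top Z: go to s0, push AZ → (s0, 00000, AZ)
  ε-move, top A: go to s3, push ε → (s3, 00000, Z)
  read 0, top Z: go to s2, push BZ → (s2, 0000, BZ)
  ε-move, top B: go to s3, push ε → (s3, 0000, Z)
  read 0, top Z: go to s2, push BZ → (s2, 000, BZ)
  ε-move, top B: go to s3, push ε → (s3, 000, Z)
  read 0, top Z: go to s2, push BZ → (s2, 00, BZ)
  ε-move, top B: go to s3, push ε → (s3, 00, Z)
  read 0, top Z: go to s2, push BZ → (s2, 0, BZ)
  ε-move, top B: go to s3, push ε → (s3, 0, Z)
  read 0, top Z: go to s2, push BZ → (s2, ε, BZ)
  ε-move, top B: go to s3, push ε → (s3, ε, Z)
All input consumed in state s3 with stack Z.

Z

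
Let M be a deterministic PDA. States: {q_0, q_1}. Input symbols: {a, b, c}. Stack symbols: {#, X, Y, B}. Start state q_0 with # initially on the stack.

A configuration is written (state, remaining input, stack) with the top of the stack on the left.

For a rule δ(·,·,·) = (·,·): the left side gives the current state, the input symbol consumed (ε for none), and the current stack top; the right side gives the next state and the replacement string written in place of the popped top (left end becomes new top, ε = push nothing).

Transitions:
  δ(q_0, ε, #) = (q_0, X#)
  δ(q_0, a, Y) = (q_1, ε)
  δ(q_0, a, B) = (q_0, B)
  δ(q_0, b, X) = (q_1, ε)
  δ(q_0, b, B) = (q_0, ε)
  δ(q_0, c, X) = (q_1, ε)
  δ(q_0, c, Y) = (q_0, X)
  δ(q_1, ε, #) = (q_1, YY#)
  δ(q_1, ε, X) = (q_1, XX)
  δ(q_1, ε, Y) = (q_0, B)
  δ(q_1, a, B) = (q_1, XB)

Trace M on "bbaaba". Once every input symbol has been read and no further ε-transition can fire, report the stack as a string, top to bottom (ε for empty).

BY#

(q_0, bbaaba, #)
  ε-move, top #: go to q_0, push X# → (q_0, bbaaba, X#)
  read b, top X: go to q_1, push ε → (q_1, baaba, #)
  ε-move, top #: go to q_1, push YY# → (q_1, baaba, YY#)
  ε-move, top Y: go to q_0, push B → (q_0, baaba, BY#)
  read b, top B: go to q_0, push ε → (q_0, aaba, Y#)
  read a, top Y: go to q_1, push ε → (q_1, aba, #)
  ε-move, top #: go to q_1, push YY# → (q_1, aba, YY#)
  ε-move, top Y: go to q_0, push B → (q_0, aba, BY#)
  read a, top B: go to q_0, push B → (q_0, ba, BY#)
  read b, top B: go to q_0, push ε → (q_0, a, Y#)
  read a, top Y: go to q_1, push ε → (q_1, ε, #)
  ε-move, top #: go to q_1, push YY# → (q_1, ε, YY#)
  ε-move, top Y: go to q_0, push B → (q_0, ε, BY#)
All input consumed in state q_0 with stack BY#.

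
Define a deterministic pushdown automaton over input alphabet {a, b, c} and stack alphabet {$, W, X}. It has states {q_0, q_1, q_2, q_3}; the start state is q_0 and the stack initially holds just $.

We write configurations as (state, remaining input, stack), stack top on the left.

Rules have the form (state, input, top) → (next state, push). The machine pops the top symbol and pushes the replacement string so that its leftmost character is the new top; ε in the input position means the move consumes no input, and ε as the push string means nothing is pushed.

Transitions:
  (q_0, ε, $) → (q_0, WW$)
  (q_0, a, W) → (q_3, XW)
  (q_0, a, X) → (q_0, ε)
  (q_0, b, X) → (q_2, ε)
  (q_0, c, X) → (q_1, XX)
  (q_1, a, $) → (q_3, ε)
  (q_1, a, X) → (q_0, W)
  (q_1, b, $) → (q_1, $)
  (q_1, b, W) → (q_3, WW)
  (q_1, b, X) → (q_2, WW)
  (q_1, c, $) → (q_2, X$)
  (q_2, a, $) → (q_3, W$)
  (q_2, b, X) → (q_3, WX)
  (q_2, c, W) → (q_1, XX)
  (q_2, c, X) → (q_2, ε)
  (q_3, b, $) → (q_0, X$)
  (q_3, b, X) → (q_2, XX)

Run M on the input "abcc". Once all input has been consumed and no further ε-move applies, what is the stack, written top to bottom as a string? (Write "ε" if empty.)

WW$

(q_0, abcc, $)
  ε-move, top $: go to q_0, push WW$ → (q_0, abcc, WW$)
  read a, top W: go to q_3, push XW → (q_3, bcc, XWW$)
  read b, top X: go to q_2, push XX → (q_2, cc, XXWW$)
  read c, top X: go to q_2, push ε → (q_2, c, XWW$)
  read c, top X: go to q_2, push ε → (q_2, ε, WW$)
All input consumed in state q_2 with stack WW$.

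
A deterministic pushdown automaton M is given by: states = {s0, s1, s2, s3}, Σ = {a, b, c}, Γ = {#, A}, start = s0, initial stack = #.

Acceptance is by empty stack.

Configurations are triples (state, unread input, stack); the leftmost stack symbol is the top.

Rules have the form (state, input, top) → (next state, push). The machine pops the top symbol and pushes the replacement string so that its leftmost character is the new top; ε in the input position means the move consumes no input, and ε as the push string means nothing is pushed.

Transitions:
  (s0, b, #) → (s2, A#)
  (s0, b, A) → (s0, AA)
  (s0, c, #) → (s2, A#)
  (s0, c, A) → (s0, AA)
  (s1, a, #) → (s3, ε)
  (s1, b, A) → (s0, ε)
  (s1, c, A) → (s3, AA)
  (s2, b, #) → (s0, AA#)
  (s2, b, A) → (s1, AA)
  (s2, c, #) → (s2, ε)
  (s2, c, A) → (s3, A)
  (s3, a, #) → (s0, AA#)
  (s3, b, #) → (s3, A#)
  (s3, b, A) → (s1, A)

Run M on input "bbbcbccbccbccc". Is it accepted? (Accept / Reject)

Reject

(s0, bbbcbccbccbccc, #)
  read b, top #: go to s2, push A# → (s2, bbcbccbccbccc, A#)
  read b, top A: go to s1, push AA → (s1, bcbccbccbccc, AA#)
  read b, top A: go to s0, push ε → (s0, cbccbccbccc, A#)
  read c, top A: go to s0, push AA → (s0, bccbccbccc, AA#)
  read b, top A: go to s0, push AA → (s0, ccbccbccc, AAA#)
  read c, top A: go to s0, push AA → (s0, cbccbccc, AAAA#)
  read c, top A: go to s0, push AA → (s0, bccbccc, AAAAA#)
  read b, top A: go to s0, push AA → (s0, ccbccc, AAAAAA#)
  read c, top A: go to s0, push AA → (s0, cbccc, AAAAAAA#)
  read c, top A: go to s0, push AA → (s0, bccc, AAAAAAAA#)
  read b, top A: go to s0, push AA → (s0, ccc, AAAAAAAAA#)
  read c, top A: go to s0, push AA → (s0, cc, AAAAAAAAAA#)
  read c, top A: go to s0, push AA → (s0, c, AAAAAAAAAAA#)
  read c, top A: go to s0, push AA → (s0, ε, AAAAAAAAAAAA#)
All input consumed; stack is AAAAAAAAAAAA#, not empty, and no further ε-move applies.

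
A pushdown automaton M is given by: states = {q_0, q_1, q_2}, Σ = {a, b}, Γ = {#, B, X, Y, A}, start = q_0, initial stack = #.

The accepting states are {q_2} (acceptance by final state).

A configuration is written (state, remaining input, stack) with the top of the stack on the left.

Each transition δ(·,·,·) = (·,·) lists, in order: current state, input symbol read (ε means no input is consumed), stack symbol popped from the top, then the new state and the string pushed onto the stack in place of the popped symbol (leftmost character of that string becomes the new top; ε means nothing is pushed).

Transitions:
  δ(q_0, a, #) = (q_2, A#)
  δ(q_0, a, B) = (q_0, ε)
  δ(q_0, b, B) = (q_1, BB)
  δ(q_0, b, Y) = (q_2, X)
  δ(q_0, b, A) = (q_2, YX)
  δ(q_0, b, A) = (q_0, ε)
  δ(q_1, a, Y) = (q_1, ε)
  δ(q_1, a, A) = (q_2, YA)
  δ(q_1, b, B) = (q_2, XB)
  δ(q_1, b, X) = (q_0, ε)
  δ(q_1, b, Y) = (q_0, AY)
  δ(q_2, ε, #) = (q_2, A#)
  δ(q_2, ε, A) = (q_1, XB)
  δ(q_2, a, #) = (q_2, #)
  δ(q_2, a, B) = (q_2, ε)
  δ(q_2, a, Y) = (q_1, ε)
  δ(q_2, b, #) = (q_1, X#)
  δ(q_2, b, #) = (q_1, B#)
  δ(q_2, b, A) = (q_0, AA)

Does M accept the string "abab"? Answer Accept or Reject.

Reject

No computation consumes all input and reaches a final state.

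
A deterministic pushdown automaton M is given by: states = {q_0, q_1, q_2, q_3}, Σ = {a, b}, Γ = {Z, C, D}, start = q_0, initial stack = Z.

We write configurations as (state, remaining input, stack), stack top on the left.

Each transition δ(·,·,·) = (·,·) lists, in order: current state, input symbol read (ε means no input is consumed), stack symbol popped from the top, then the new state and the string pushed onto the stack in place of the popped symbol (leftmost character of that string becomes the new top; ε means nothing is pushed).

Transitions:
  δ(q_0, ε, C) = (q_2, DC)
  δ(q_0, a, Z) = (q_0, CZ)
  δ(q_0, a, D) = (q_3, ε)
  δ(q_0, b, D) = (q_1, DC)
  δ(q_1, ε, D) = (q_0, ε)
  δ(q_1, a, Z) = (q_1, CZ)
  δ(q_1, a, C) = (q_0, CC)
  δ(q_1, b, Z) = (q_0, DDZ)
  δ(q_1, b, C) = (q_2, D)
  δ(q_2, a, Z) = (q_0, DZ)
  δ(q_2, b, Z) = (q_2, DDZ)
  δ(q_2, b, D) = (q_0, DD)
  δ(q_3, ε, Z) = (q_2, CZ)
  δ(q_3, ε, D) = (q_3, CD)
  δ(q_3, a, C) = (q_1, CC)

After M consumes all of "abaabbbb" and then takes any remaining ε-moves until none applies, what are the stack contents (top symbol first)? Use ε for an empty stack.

(q_0, abaabbbb, Z)
  read a, top Z: go to q_0, push CZ → (q_0, baabbbb, CZ)
  ε-move, top C: go to q_2, push DC → (q_2, baabbbb, DCZ)
  read b, top D: go to q_0, push DD → (q_0, aabbbb, DDCZ)
  read a, top D: go to q_3, push ε → (q_3, abbbb, DCZ)
  ε-move, top D: go to q_3, push CD → (q_3, abbbb, CDCZ)
  read a, top C: go to q_1, push CC → (q_1, bbbb, CCDCZ)
  read b, top C: go to q_2, push D → (q_2, bbb, DCDCZ)
  read b, top D: go to q_0, push DD → (q_0, bb, DDCDCZ)
  read b, top D: go to q_1, push DC → (q_1, b, DCDCDCZ)
  ε-move, top D: go to q_0, push ε → (q_0, b, CDCDCZ)
  ε-move, top C: go to q_2, push DC → (q_2, b, DCDCDCZ)
  read b, top D: go to q_0, push DD → (q_0, ε, DDCDCDCZ)
All input consumed in state q_0 with stack DDCDCDCZ.

DDCDCDCZ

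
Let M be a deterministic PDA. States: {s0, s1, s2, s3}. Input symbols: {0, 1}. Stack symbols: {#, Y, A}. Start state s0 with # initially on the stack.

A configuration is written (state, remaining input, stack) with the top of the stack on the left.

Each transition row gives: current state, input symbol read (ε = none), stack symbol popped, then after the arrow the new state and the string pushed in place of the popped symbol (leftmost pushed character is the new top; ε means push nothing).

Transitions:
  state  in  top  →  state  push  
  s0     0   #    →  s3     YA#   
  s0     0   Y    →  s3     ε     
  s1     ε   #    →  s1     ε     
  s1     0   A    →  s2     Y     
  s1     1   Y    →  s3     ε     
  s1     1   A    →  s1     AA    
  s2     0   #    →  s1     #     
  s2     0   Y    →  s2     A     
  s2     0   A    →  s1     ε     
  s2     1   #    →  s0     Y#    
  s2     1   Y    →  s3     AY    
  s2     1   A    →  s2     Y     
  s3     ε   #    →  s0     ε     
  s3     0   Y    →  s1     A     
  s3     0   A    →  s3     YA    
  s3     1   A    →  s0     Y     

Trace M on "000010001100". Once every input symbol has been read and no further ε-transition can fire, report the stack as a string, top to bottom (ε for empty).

A#

(s0, 000010001100, #) ⊢ (s3, 00010001100, YA#) ⊢ (s1, 0010001100, AA#) ⊢ (s2, 010001100, YA#) ⊢ (s2, 10001100, AA#) ⊢ (s2, 0001100, YA#) ⊢ (s2, 001100, AA#) ⊢ (s1, 01100, A#) ⊢ (s2, 1100, Y#) ⊢ (s3, 100, AY#) ⊢ (s0, 00, YY#) ⊢ (s3, 0, Y#) ⊢ (s1, ε, A#)
All input consumed in state s1 with stack A#.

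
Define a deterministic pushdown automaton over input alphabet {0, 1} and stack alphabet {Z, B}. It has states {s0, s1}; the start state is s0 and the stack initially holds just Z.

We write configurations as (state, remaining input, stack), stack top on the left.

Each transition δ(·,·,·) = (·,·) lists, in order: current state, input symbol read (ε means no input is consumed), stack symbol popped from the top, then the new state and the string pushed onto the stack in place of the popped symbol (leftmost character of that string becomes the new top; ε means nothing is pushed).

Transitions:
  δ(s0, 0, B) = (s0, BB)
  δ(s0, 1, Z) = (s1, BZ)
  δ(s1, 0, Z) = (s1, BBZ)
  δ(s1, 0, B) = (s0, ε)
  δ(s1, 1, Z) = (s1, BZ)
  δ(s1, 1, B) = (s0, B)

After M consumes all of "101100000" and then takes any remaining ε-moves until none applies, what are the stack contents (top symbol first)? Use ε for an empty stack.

BBBBBBZ

(s0, 101100000, Z)
  read 1, top Z: go to s1, push BZ → (s1, 01100000, BZ)
  read 0, top B: go to s0, push ε → (s0, 1100000, Z)
  read 1, top Z: go to s1, push BZ → (s1, 100000, BZ)
  read 1, top B: go to s0, push B → (s0, 00000, BZ)
  read 0, top B: go to s0, push BB → (s0, 0000, BBZ)
  read 0, top B: go to s0, push BB → (s0, 000, BBBZ)
  read 0, top B: go to s0, push BB → (s0, 00, BBBBZ)
  read 0, top B: go to s0, push BB → (s0, 0, BBBBBZ)
  read 0, top B: go to s0, push BB → (s0, ε, BBBBBBZ)
All input consumed in state s0 with stack BBBBBBZ.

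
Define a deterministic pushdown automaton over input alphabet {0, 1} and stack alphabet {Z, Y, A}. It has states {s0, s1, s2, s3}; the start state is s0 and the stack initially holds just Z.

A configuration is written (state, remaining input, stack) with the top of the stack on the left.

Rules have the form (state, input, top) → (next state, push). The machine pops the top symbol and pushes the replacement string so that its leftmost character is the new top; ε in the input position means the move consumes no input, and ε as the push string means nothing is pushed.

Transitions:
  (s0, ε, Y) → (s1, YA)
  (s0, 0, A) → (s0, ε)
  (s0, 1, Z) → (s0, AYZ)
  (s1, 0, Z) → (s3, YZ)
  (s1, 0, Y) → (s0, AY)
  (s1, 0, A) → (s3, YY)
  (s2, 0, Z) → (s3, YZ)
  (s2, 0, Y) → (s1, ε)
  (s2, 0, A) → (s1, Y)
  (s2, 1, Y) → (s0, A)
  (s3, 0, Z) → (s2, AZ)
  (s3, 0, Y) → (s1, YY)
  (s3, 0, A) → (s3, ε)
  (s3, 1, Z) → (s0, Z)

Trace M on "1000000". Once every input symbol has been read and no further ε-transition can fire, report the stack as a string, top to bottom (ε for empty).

AYAAAZ

(s0, 1000000, Z)
  read 1, top Z: go to s0, push AYZ → (s0, 000000, AYZ)
  read 0, top A: go to s0, push ε → (s0, 00000, YZ)
  ε-move, top Y: go to s1, push YA → (s1, 00000, YAZ)
  read 0, top Y: go to s0, push AY → (s0, 0000, AYAZ)
  read 0, top A: go to s0, push ε → (s0, 000, YAZ)
  ε-move, top Y: go to s1, push YA → (s1, 000, YAAZ)
  read 0, top Y: go to s0, push AY → (s0, 00, AYAAZ)
  read 0, top A: go to s0, push ε → (s0, 0, YAAZ)
  ε-move, top Y: go to s1, push YA → (s1, 0, YAAAZ)
  read 0, top Y: go to s0, push AY → (s0, ε, AYAAAZ)
All input consumed in state s0 with stack AYAAAZ.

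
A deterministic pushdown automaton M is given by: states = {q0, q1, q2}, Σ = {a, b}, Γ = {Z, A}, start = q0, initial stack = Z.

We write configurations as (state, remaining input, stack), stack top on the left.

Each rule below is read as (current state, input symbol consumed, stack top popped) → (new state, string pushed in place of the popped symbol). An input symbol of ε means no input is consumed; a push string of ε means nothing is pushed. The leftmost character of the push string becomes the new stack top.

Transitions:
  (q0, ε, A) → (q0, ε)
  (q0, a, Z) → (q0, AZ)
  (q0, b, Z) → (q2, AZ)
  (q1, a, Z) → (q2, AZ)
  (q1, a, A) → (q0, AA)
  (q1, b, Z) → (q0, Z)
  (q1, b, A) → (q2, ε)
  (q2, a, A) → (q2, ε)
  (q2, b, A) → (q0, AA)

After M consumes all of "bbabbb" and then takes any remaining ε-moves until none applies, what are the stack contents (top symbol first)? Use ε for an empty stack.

AZ

(q0, bbabbb, Z)
  read b, top Z: go to q2, push AZ → (q2, babbb, AZ)
  read b, top A: go to q0, push AA → (q0, abbb, AAZ)
  ε-move, top A: go to q0, push ε → (q0, abbb, AZ)
  ε-move, top A: go to q0, push ε → (q0, abbb, Z)
  read a, top Z: go to q0, push AZ → (q0, bbb, AZ)
  ε-move, top A: go to q0, push ε → (q0, bbb, Z)
  read b, top Z: go to q2, push AZ → (q2, bb, AZ)
  read b, top A: go to q0, push AA → (q0, b, AAZ)
  ε-move, top A: go to q0, push ε → (q0, b, AZ)
  ε-move, top A: go to q0, push ε → (q0, b, Z)
  read b, top Z: go to q2, push AZ → (q2, ε, AZ)
All input consumed in state q2 with stack AZ.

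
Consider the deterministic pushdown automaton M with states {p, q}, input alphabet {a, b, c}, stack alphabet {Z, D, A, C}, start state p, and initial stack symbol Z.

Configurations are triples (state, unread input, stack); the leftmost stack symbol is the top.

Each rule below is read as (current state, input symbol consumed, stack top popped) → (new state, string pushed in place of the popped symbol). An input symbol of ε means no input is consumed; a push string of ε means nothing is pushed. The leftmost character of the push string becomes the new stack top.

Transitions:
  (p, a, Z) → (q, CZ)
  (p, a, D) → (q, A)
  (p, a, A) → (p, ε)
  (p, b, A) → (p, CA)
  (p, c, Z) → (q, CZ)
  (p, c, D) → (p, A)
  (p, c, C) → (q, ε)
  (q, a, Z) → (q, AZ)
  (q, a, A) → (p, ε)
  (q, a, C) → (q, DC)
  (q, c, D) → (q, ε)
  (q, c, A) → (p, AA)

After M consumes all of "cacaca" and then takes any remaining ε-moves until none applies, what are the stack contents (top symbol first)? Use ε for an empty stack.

DCZ

(p, cacaca, Z) ⊢ (q, acaca, CZ) ⊢ (q, caca, DCZ) ⊢ (q, aca, CZ) ⊢ (q, ca, DCZ) ⊢ (q, a, CZ) ⊢ (q, ε, DCZ)
All input consumed in state q with stack DCZ.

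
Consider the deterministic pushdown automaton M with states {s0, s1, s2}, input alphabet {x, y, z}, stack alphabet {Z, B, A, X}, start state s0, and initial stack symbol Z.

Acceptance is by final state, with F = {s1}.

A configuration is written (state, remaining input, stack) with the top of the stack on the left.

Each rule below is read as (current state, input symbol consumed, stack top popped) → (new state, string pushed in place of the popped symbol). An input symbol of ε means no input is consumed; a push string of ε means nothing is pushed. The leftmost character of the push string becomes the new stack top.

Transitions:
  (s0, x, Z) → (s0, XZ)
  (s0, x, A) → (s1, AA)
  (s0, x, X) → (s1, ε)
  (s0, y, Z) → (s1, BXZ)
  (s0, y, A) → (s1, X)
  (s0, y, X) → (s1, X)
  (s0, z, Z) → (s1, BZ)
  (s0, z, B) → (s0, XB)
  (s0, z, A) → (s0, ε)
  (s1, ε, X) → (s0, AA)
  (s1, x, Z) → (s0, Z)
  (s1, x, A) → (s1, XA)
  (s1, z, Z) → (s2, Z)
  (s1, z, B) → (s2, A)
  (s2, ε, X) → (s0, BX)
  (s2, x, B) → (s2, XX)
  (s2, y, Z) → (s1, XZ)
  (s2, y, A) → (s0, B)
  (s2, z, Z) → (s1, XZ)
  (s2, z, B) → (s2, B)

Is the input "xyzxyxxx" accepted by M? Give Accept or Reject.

Reject

(s0, xyzxyxxx, Z)
  read x, top Z: go to s0, push XZ → (s0, yzxyxxx, XZ)
  read y, top X: go to s1, push X → (s1, zxyxxx, XZ)
  ε-move, top X: go to s0, push AA → (s0, zxyxxx, AAZ)
  read z, top A: go to s0, push ε → (s0, xyxxx, AZ)
  read x, top A: go to s1, push AA → (s1, yxxx, AAZ)
No transition applies at (s1, yxxx, AAZ); input not fully consumed.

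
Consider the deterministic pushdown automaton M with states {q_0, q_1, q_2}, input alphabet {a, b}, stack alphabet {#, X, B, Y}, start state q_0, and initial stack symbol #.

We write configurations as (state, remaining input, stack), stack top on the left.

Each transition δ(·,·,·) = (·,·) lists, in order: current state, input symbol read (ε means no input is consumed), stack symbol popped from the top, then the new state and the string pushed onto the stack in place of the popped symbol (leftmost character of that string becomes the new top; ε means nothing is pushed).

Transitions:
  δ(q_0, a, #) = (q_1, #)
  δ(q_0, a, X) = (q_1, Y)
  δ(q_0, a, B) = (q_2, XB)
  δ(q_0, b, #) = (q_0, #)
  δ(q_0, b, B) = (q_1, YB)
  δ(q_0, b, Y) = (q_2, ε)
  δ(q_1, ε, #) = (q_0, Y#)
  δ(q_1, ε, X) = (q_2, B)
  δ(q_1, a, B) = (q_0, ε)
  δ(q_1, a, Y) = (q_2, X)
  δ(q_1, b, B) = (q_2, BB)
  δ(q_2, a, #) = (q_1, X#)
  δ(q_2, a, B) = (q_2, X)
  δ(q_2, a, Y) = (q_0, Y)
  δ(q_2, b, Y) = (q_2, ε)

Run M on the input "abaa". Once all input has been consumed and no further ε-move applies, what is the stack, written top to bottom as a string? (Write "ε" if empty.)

X#

(q_0, abaa, #) ⊢ (q_1, baa, #) ⊢ (q_0, baa, Y#) ⊢ (q_2, aa, #) ⊢ (q_1, a, X#) ⊢ (q_2, a, B#) ⊢ (q_2, ε, X#)
All input consumed in state q_2 with stack X#.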